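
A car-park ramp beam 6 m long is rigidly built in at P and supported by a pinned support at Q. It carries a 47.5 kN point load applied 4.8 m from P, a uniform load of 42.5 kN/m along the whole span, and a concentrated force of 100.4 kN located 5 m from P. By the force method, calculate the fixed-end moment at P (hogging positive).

M_P = 267.4 kN·m

Remove the prop at Q; the released (primary) structure is a cantilever built in at P.
Free-end deflection of the primary structure under the applied loading (downward +):
  point load 47.5 at a = 4.8: Pa²(3L − a)/(6EI) = 2408/EI
  UDL 42.5: wL⁴/(8EI) = 6885/EI
  point load 100.4 at a = 5: Pa²(3L − a)/(6EI) = 5438/EI
  δ_0 = 14731/EI
Flexibility coefficient — unit upward force at Q: δ_{QQ} = L³/(3EI) = 72/EI.
Compatibility at Q: δ_0 − R_Q·δ_{QQ} = 0, so R_Q = 14731/72 = 204.6 kN.
Moment equilibrium about P: M_P = Σ(load moments about P) − R_Q·L = 1495 − 204.6×6 = 267.4 kN·m.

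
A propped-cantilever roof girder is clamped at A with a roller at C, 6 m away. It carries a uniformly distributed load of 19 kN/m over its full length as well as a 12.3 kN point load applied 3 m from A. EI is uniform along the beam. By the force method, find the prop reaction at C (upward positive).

Remove the prop at C; the released (primary) structure is a cantilever built in at A.
Free-end deflection of the primary structure under the applied loading (downward +):
  UDL 19: wL⁴/(8EI) = 3078/EI
  point load 12.3 at a = 3: Pa²(3L − a)/(6EI) = 276.8/EI
  δ_0 = 3355/EI
Tip deflection under a unit load at C: L³/(3EI) = 72/EI.
The prop prevents deflection at C: R_C = δ_0/δ_{CC} = 3355/72 = 46.59 kN.

R_C = 46.59 kN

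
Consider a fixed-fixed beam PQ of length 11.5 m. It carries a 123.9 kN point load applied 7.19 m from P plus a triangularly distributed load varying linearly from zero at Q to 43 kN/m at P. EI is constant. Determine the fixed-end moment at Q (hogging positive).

M_Q = 398.3 kN·m

Release both end moments; the primary structure is a simply-supported span PQ with redundants M_P and M_Q.
On the primary (simply-supported) span, the end slopes from the loading are:
  at P: point load 123.9 at a = 7.19: Pab(L + b)/(6LEI) = 879.8/EI
  at Q: point load 123.9 at a = 7.19: Pab(L + a)/(6LEI) = 1040/EI
  at P: triangular load, peak 43: w₀L³/(45EI) = 1453/EI
  at Q: triangular load, peak 43: 7w₀L³/(360EI) = 1272/EI
  θ_P0 = 2333/EI,  θ_Q0 = 2312/EI
Flexibility coefficients: a unit moment at one end gives L/(3EI) there and L/(6EI) at the far end, so f₁₁ = f₂₂ = 3.833/EI and f₁₂ = f₂₁ = 1.917/EI.
Compatibility — zero rotation at each built-in end:
  3.833 M_P + 1.917 M_Q = 2333
  1.917 M_P + 3.833 M_Q = 2312
Solving the pair gives M_P = 409.5 kN·m and M_Q = 398.3 kN·m (hogging).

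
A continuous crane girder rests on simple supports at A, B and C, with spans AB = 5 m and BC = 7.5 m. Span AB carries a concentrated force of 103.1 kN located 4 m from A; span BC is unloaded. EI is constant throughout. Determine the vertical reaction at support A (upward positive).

R_A = 14.68 kN

Take M_B as the redundant. Released structure: two simple spans AB and BC with a hinge at B.
Discontinuity in slope at B on the released structure — sum the simple-span end rotations:
  span AB: point load 103.1 at a = 4: Pab(L + a)/(6LEI) = 123.7/EI
  relative rotation θ_0 = (123.7 + 0)/EI = 123.7/EI
A unit hogging moment at B produces rotation L₁/(3EI) + L₂/(3EI) = 4.167/EI.
Slope continuity at B: θ_0 = M_B·4.167/EI, so M_B = 123.7/4.167 = 29.69 kN·m (hogging).
Span AB, ΣM about A with M_B applied at B: R_B^{AB}·5 = 412.4 + 29.69, so R_B^{AB} = 88.42 kN and R_A = 103.1 − 88.42 = 14.68 kN.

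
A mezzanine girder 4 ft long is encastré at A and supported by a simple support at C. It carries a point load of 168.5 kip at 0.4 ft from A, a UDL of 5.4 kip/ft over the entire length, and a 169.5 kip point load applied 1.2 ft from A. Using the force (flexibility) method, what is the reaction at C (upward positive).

R_C = 31.14 kip

Choose R_C as the redundant. The primary structure is the cantilever fixed at A.
Deflection at C on the released cantilever, summing each load's contribution:
  point load 168.5 at a = 0.4: Pa²(3L − a)/(6EI) = 52.12/EI
  UDL 5.4: wL⁴/(8EI) = 172.8/EI
  point load 169.5 at a = 1.2: Pa²(3L − a)/(6EI) = 439.3/EI
  δ_0 = 664.3/EI
Tip deflection under a unit load at C: L³/(3EI) = 21.33/EI.
Compatibility at C: δ_0 − R_C·δ_{CC} = 0, so R_C = 664.3/21.33 = 31.14 kip.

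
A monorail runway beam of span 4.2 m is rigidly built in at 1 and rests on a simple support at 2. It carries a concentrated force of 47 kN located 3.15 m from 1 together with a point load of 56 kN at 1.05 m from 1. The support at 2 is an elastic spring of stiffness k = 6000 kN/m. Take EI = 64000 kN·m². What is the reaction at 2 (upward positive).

Remove the prop at 2; the released (primary) structure is a cantilever built in at 1.
Free-end deflection of the primary structure under the applied loading (downward +):
  point load 47 at a = 3.15: Pa²(3L − a)/(6EI) = 734.5/EI
  point load 56 at a = 1.05: Pa²(3L − a)/(6EI) = 118.8/EI
  δ_0 = 853.4/EI
Tip deflection under a unit load at 2: L³/(3EI) = 24.7/EI.
With EI = 64000 kN·m²: δ_0 = 0.013334 m and δ_{22} = 0.000386 m/kN.
Compatibility — the spring shortens by R_2/k under the reaction it provides: δ_0 − R_2·δ_{22} = R_2/k. With 1/k = 0.000167 m/kN, R_2 = δ_0 / (δ_{22} + 1/k) = 0.013334 / (0.000386 + 0.000167) = 24.13 kN.

R_2 = 24.13 kN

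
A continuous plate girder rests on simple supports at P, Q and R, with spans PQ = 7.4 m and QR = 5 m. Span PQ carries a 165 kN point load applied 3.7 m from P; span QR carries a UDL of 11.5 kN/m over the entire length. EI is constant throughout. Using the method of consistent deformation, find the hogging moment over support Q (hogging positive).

M_Q = 151.1 kN·m

Take M_Q as the redundant. Released structure: two simple spans PQ and QR with a hinge at Q.
Discontinuity in slope at Q on the released structure — sum the simple-span end rotations:
  span PQ: point load 165 at a = 3.7: Pab(L + a)/(6LEI) = 564.7/EI
  span QR: UDL 11.5: wL³/(24EI) = 59.9/EI
  relative rotation θ_0 = (564.7 + 59.9)/EI = 624.6/EI
A unit hogging moment at Q produces rotation L₁/(3EI) + L₂/(3EI) = 4.133/EI.
Slope continuity at Q: θ_0 = M_Q·4.133/EI, so M_Q = 624.6/4.133 = 151.1 kN·m (hogging).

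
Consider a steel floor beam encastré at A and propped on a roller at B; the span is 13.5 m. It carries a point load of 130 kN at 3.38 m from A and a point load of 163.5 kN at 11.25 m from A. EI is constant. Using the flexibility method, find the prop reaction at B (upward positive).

Choose R_B as the redundant. The primary structure is the cantilever fixed at A.
Primary-structure tip deflection at B by superposition:
  point load 130 at a = 3.38: Pa²(3L − a)/(6EI) = 9188/EI
  point load 163.5 at a = 11.25: Pa²(3L − a)/(6EI) = 100878/EI
  δ_0 = 110066/EI
Flexibility coefficient — unit upward force at B: δ_{BB} = L³/(3EI) = 820.1/EI.
The prop prevents deflection at B: R_B = δ_0/δ_{BB} = 110066/820.1 = 134.2 kN.

R_B = 134.2 kN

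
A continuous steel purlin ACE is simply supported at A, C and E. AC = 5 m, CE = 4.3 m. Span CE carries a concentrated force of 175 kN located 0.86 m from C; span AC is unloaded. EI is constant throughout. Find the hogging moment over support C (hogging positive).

Take M_C as the redundant. Released structure: two simple spans AC and CE with a hinge at C.
Rotations at C on the released spans (each span's end-slope, ×1/EI):
  span CE: point load 175 at a = 0.86: Pab(L + b)/(6LEI) = 155.3/EI
  relative rotation θ_0 = (0 + 155.3)/EI = 155.3/EI
A unit hogging moment at C produces rotation L₁/(3EI) + L₂/(3EI) = 3.1/EI.
Compatibility: M_C·(L₁+L₂)/(3EI) = θ_0, giving M_C = 50.1 kN·m (hogging).

M_C = 50.1 kN·m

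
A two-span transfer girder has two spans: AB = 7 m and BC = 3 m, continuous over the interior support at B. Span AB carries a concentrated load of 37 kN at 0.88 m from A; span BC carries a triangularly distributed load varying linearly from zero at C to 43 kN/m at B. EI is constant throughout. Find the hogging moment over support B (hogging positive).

M_B = 18.96 kN·m

Take M_B as the redundant. Released structure: two simple spans AB and BC with a hinge at B.
Rotations at B on the released spans (each span's end-slope, ×1/EI):
  span AB: point load 37 at a = 0.88: Pab(L + a)/(6LEI) = 37.39/EI
  span BC: triangular load, peak 43: w₀L³/(45EI) = 25.8/EI
  relative rotation θ_0 = (37.39 + 25.8)/EI = 63.19/EI
A unit hogging moment at B produces rotation L₁/(3EI) + L₂/(3EI) = 3.333/EI.
Slope continuity at B: θ_0 = M_B·3.333/EI, so M_B = 63.19/3.333 = 18.96 kN·m (hogging).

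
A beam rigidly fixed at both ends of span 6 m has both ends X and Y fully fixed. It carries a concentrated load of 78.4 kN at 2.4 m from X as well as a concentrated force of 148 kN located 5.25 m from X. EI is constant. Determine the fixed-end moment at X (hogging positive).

Release both end moments; the primary structure is a simply-supported span XY with redundants M_X and M_Y.
End rotations of the released simple span under the applied load (×1/EI):
  at X: point load 78.4 at a = 2.4: Pab(L + b)/(6LEI) = 180.6/EI
  at Y: point load 78.4 at a = 2.4: Pab(L + a)/(6LEI) = 158.1/EI
  at X: point load 148 at a = 5.25: Pab(L + b)/(6LEI) = 109.3/EI
  at Y: point load 148 at a = 5.25: Pab(L + a)/(6LEI) = 182.1/EI
  θ_X0 = 289.9/EI,  θ_Y0 = 340.2/EI
Flexibility coefficients: a unit moment at one end gives L/(3EI) there and L/(6EI) at the far end, so f₁₁ = f₂₂ = 2/EI and f₁₂ = f₂₁ = 1/EI.
Compatibility — zero rotation at each built-in end:
  2 M_X + 1 M_Y = 289.9
  1 M_X + 2 M_Y = 340.2
Solving the pair gives M_X = 79.88 kN·m and M_Y = 130.1 kN·m (hogging).

M_X = 79.88 kN·m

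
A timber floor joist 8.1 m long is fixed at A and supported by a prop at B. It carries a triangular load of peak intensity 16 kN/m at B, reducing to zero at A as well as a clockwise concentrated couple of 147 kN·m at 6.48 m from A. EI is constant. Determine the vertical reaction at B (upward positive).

R_B = 61.77 kN

Release the roller at B. Primary structure: cantilever fixed at A.
Downward deflection at the released point B due to the loads:
  triangular load, peak 16 at the free end: 11w₀L⁴/(120EI) = 6314/EI
  clockwise couple 147 at a = 6.48: M₀a(2L − a)/(2EI) = 4629/EI
  δ_0 = 10943/EI
Flexibility coefficient — unit upward force at B: δ_{BB} = L³/(3EI) = 177.1/EI.
Compatibility at B: δ_0 − R_B·δ_{BB} = 0, so R_B = 10943/177.1 = 61.77 kN.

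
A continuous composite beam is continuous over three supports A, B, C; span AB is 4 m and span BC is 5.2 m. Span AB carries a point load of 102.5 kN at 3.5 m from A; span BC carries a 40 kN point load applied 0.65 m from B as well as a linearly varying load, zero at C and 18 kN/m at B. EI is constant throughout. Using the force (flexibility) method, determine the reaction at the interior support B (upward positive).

R_B = 177.4 kN

Take M_B as the redundant. Released structure: two simple spans AB and BC with a hinge at B.
Rotations at B on the released spans (each span's end-slope, ×1/EI):
  span AB: point load 102.5 at a = 3.5: Pab(L + a)/(6LEI) = 56.05/EI
  span BC: point load 40 at a = 0.65: Pab(L + b)/(6LEI) = 36.97/EI
  span BC: triangular load, peak 18: w₀L³/(45EI) = 56.24/EI
  relative rotation θ_0 = (56.05 + 93.21)/EI = 149.3/EI
A unit hogging moment at B produces rotation L₁/(3EI) + L₂/(3EI) = 3.067/EI.
Slope continuity at B: θ_0 = M_B·3.067/EI, so M_B = 149.3/3.067 = 48.67 kN·m (hogging).
Span AB, ΣM about A with M_B applied at B: R_B^{AB}·4 = 358.8 + 48.67, so R_B^{AB} = 101.9 kN and R_A = 102.5 − 101.9 = 0.644 kN.
Span BC, ΣM about C: R_B^{BC}·5.2 = 344.2 + 48.67, so R_B^{BC} = 75.56 kN and R_C = 86.8 − 75.56 = 11.24 kN.
R_B = 101.9 + 75.56 = 177.4 kN.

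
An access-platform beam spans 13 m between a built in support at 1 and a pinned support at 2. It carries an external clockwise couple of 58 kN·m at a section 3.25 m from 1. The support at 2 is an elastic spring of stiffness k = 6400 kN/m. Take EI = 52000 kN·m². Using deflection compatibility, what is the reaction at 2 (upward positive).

Take the reaction at 2 as the redundant and release it; the primary structure is a cantilever fixed at 1.
Downward deflection at the released point 2 due to the loads:
  clockwise couple 58 at a = 3.25: M₀a(2L − a)/(2EI) = 2144/EI
Tip deflection under a unit load at 2: L³/(3EI) = 732.3/EI.
With EI = 52000 kN·m²: δ_0 = 0.041234 m and δ_{22} = 0.014083 m/kN.
Compatibility — the spring shortens by R_2/k under the reaction it provides: δ_0 − R_2·δ_{22} = R_2/k. With 1/k = 0.000156 m/kN, R_2 = δ_0 / (δ_{22} + 1/k) = 0.041234 / (0.014083 + 0.000156) = 2.896 kN.

R_2 = 2.896 kN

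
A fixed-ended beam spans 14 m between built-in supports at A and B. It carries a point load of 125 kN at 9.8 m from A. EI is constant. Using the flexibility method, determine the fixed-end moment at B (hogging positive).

Take the two fixed-end moments M_A, M_B as redundants; the released structure is the simple span AB.
Simple-span end rotations at A and B under the given loads:
  at A: point load 125 at a = 9.8: Pab(L + b)/(6LEI) = 1115/EI
  at B: point load 125 at a = 9.8: Pab(L + a)/(6LEI) = 1458/EI
  θ_A0 = 1115/EI,  θ_B0 = 1458/EI
Flexibility coefficients: a unit moment at one end gives L/(3EI) there and L/(6EI) at the far end, so f₁₁ = f₂₂ = 4.667/EI and f₁₂ = f₂₁ = 2.333/EI.
Compatibility — zero rotation at each built-in end:
  4.667 M_A + 2.333 M_B = 1115
  2.333 M_A + 4.667 M_B = 1458
Solving the pair gives M_A = 110.2 kN·m and M_B = 257.2 kN·m (hogging).

M_B = 257.2 kN·m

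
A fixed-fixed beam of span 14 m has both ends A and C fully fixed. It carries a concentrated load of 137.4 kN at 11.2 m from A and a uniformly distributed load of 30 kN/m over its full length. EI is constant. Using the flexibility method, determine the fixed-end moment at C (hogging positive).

M_C = 736.2 kN·m

Take the two fixed-end moments M_A, M_C as redundants; the released structure is the simple span AC.
End rotations of the released simple span under the applied load (×1/EI):
  at A: point load 137.4 at a = 11.2: Pab(L + b)/(6LEI) = 861.8/EI
  at C: point load 137.4 at a = 11.2: Pab(L + a)/(6LEI) = 1293/EI
  at A: UDL 30: wL³/(24EI) = 3430/EI
  at C: UDL 30: wL³/(24EI) = 3430/EI
  θ_A0 = 4292/EI,  θ_C0 = 4723/EI
Flexibility coefficients: a unit moment at one end gives L/(3EI) there and L/(6EI) at the far end, so f₁₁ = f₂₂ = 4.667/EI and f₁₂ = f₂₁ = 2.333/EI.
Compatibility — zero rotation at each built-in end:
  4.667 M_A + 2.333 M_C = 4292
  2.333 M_A + 4.667 M_C = 4723
Solving the pair gives M_A = 551.6 kN·m and M_C = 736.2 kN·m (hogging).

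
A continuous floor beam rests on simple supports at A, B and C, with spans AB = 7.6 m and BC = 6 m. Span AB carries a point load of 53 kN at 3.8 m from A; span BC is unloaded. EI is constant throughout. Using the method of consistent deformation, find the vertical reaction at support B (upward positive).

Take M_B as the redundant. Released structure: two simple spans AB and BC with a hinge at B.
Rotations at B on the released spans (each span's end-slope, ×1/EI):
  span AB: point load 53 at a = 3.8: Pab(L + a)/(6LEI) = 191.3/EI
  relative rotation θ_0 = (191.3 + 0)/EI = 191.3/EI
A unit hogging moment at B produces rotation L₁/(3EI) + L₂/(3EI) = 4.533/EI.
Compatibility: M_B·(L₁+L₂)/(3EI) = θ_0, giving M_B = 42.21 kN·m (hogging).
Span AB, ΣM about A with M_B applied at B: R_B^{AB}·7.6 = 201.4 + 42.21, so R_B^{AB} = 32.05 kN and R_A = 53 − 32.05 = 20.95 kN.
Span BC, ΣM about C: R_B^{BC}·6 = 0 + 42.21, so R_B^{BC} = 7.034 kN and R_C = 0 − 7.034 = -7.034 kN.
R_B = 32.05 + 7.034 = 39.09 kN.

R_B = 39.09 kN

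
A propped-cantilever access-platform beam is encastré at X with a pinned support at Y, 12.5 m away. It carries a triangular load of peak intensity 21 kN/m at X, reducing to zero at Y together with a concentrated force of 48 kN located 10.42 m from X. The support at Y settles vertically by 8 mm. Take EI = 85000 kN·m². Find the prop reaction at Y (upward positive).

R_Y = 61.34 kN

Release the roller at Y. Primary structure: cantilever fixed at X.
Free-end deflection of the primary structure under the applied loading (downward +):
  triangular load, peak 21 at the fixed end: w₀L⁴/(30EI) = 17090/EI
  point load 48 at a = 10.42: Pa²(3L − a)/(6EI) = 23522/EI
  δ_0 = 40612/EI
Flexibility coefficient — unit upward force at Y: δ_{YY} = L³/(3EI) = 651/EI.
With EI = 85000 kN·m²: δ_0 = 0.47779 m and δ_{YY} = 0.007659 m/kN.
Compatibility — the beam at Y must follow the support down by 0.008 m: δ_0 − R_Y·δ_{YY} = 0.008, so R_Y = (0.47779 − 0.008)/0.007659 = 61.34 kN.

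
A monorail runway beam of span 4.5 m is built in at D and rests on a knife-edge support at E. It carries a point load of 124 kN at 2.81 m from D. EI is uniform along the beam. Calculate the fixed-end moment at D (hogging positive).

M_D = 90 kN·m

Remove the prop at E; the released (primary) structure is a cantilever built in at D.
Downward deflection at the released point E due to the loads:
  point load 124 at a = 2.81: Pa²(3L − a)/(6EI) = 1744/EI
Tip deflection under a unit load at E: L³/(3EI) = 30.38/EI.
The prop prevents deflection at E: R_E = δ_0/δ_{EE} = 1744/30.38 = 57.43 kN.
Moment equilibrium about D: M_D = Σ(load moments about D) − R_E·L = 348.4 − 57.43×4.5 = 90 kN·m.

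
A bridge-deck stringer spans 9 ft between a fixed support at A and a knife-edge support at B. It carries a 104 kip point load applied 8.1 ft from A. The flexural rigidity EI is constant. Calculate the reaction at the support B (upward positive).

Release the roller at B. Primary structure: cantilever fixed at A.
Downward deflection at the released point B due to the loads:
  point load 104 at a = 8.1: Pa²(3L − a)/(6EI) = 21494/EI
Tip deflection under a unit load at B: L³/(3EI) = 243/EI.
The prop prevents deflection at B: R_B = δ_0/δ_{BB} = 21494/243 = 88.45 kip.

R_B = 88.45 kip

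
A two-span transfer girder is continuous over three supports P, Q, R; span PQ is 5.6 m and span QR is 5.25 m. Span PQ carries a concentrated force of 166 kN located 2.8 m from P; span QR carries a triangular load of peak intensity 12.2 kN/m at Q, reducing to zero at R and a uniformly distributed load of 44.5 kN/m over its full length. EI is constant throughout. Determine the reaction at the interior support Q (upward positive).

R_Q = 285.7 kN

Insert a hinge at Q; M_Q is the redundant, and each span becomes simply supported.
Discontinuity in slope at Q on the released structure — sum the simple-span end rotations:
  span PQ: point load 166 at a = 2.8: Pab(L + a)/(6LEI) = 325.4/EI
  span QR: triangular load, peak 12.2: w₀L³/(45EI) = 39.23/EI
  span QR: UDL 44.5: wL³/(24EI) = 268.3/EI
  relative rotation θ_0 = (325.4 + 307.5)/EI = 632.9/EI
A unit hogging moment at Q produces rotation L₁/(3EI) + L₂/(3EI) = 3.617/EI.
Compatibility: M_Q·(L₁+L₂)/(3EI) = θ_0, giving M_Q = 175 kN·m (hogging).
Span PQ, ΣM about P with M_Q applied at Q: R_Q^{PQ}·5.6 = 464.8 + 175, so R_Q^{PQ} = 114.2 kN and R_P = 166 − 114.2 = 51.75 kN.
Span QR, ΣM about R: R_Q^{QR}·5.25 = 725.4 + 175, so R_Q^{QR} = 171.5 kN and R_R = 265.6 − 171.5 = 94.16 kN.
R_Q = 114.2 + 171.5 = 285.7 kN.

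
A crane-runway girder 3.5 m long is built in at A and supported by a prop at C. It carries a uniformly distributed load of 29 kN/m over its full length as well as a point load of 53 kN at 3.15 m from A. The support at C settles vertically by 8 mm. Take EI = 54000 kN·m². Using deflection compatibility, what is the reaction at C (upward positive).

R_C = 52.91 kN

Remove the prop at C; the released (primary) structure is a cantilever built in at A.
Free-end deflection of the primary structure under the applied loading (downward +):
  UDL 29: wL⁴/(8EI) = 544/EI
  point load 53 at a = 3.15: Pa²(3L − a)/(6EI) = 644.2/EI
  δ_0 = 1188/EI
Flexibility coefficient — unit upward force at C: δ_{CC} = L³/(3EI) = 14.29/EI.
With EI = 54000 kN·m²: δ_0 = 0.022004 m and δ_{CC} = 0.000265 m/kN.
Compatibility — the beam at C must follow the support down by 0.008 m: δ_0 − R_C·δ_{CC} = 0.008, so R_C = (0.022004 − 0.008)/0.000265 = 52.91 kN.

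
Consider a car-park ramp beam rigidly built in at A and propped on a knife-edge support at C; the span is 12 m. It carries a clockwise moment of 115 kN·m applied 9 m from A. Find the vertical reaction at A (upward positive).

Take the reaction at C as the redundant and release it; the primary structure is a cantilever fixed at A.
Downward deflection at the released point C due to the loads:
  clockwise couple 115 at a = 9: M₀a(2L − a)/(2EI) = 7762/EI
Flexibility coefficient — unit upward force at C: δ_{CC} = L³/(3EI) = 576/EI.
The prop prevents deflection at C: R_C = δ_0/δ_{CC} = 7762/576 = 13.48 kN.
Vertical equilibrium: R_A = ΣP − R_C = 0 − 13.48 = -13.48 kN.

R_A = -13.48 kN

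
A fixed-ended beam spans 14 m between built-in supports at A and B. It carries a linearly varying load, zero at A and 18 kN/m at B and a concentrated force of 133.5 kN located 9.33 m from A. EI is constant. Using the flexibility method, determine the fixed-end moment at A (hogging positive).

M_A = 256.2 kN·m

Release both end moments; the primary structure is a simply-supported span AB with redundants M_A and M_B.
On the primary (simply-supported) span, the end slopes from the loading are:
  at A: triangular load, peak 18: 7w₀L³/(360EI) = 960.4/EI
  at B: triangular load, peak 18: w₀L³/(45EI) = 1098/EI
  at A: point load 133.5 at a = 9.33: Pab(L + b)/(6LEI) = 1293/EI
  at B: point load 133.5 at a = 9.33: Pab(L + a)/(6LEI) = 1616/EI
  θ_A0 = 2253/EI,  θ_B0 = 2713/EI
Flexibility coefficients: a unit moment at one end gives L/(3EI) there and L/(6EI) at the far end, so f₁₁ = f₂₂ = 4.667/EI and f₁₂ = f₂₁ = 2.333/EI.
Compatibility — zero rotation at each built-in end:
  4.667 M_A + 2.333 M_B = 2253
  2.333 M_A + 4.667 M_B = 2713
Solving the pair gives M_A = 256.2 kN·m and M_B = 453.3 kN·m (hogging).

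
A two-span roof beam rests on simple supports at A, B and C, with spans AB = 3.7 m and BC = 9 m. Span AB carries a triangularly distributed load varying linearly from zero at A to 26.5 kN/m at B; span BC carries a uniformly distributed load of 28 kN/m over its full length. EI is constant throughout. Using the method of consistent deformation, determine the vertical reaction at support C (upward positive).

R_C = 102.9 kN

Release continuity at B by inserting a hinge; the redundant is the internal moment M_B. The primary structure is two simply-supported spans AB and BC.
Discontinuity in slope at B on the released structure — sum the simple-span end rotations:
  span AB: triangular load, peak 26.5: w₀L³/(45EI) = 29.83/EI
  span BC: UDL 28: wL³/(24EI) = 850.5/EI
  relative rotation θ_0 = (29.83 + 850.5)/EI = 880.3/EI
A unit hogging moment at B produces rotation L₁/(3EI) + L₂/(3EI) = 4.233/EI.
Compatibility: M_B·(L₁+L₂)/(3EI) = θ_0, giving M_B = 208 kN·m (hogging).
Span BC, ΣM about C: R_B^{BC}·9 = 1134 + 208, so R_B^{BC} = 149.1 kN and R_C = 252 − 149.1 = 102.9 kN.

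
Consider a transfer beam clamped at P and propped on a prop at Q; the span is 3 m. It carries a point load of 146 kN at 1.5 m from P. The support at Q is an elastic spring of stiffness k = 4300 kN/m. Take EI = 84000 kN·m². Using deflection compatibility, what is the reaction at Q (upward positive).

R_Q = 14.39 kN

Remove the prop at Q; the released (primary) structure is a cantilever built in at P.
Primary-structure tip deflection at Q by superposition:
  point load 146 at a = 1.5: Pa²(3L − a)/(6EI) = 410.6/EI
Tip deflection under a unit load at Q: L³/(3EI) = 9/EI.
With EI = 84000 kN·m²: δ_0 = 0.004888 m and δ_{QQ} = 0.000107 m/kN.
Compatibility — the spring shortens by R_Q/k under the reaction it provides: δ_0 − R_Q·δ_{QQ} = R_Q/k. With 1/k = 0.000233 m/kN, R_Q = δ_0 / (δ_{QQ} + 1/k) = 0.004888 / (0.000107 + 0.000233) = 14.39 kN.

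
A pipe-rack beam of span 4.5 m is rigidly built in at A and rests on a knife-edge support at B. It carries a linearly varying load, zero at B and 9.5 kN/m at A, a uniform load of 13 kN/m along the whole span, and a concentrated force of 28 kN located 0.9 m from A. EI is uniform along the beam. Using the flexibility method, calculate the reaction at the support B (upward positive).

Take the reaction at B as the redundant and release it; the primary structure is a cantilever fixed at A.
Free-end deflection of the primary structure under the applied loading (downward +):
  triangular load, peak 9.5 at the fixed end: w₀L⁴/(30EI) = 129.9/EI
  UDL 13: wL⁴/(8EI) = 666.4/EI
  point load 28 at a = 0.9: Pa²(3L − a)/(6EI) = 47.63/EI
  δ_0 = 843.8/EI
Flexibility coefficient — unit upward force at B: δ_{BB} = L³/(3EI) = 30.38/EI.
Compatibility at B: δ_0 − R_B·δ_{BB} = 0, so R_B = 843.8/30.38 = 27.78 kN.

R_B = 27.78 kN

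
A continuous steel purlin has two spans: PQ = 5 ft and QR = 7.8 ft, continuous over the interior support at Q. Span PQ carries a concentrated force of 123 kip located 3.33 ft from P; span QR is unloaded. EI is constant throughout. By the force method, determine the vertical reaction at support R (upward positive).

Release continuity at Q by inserting a hinge; the redundant is the internal moment M_Q. The primary structure is two simply-supported spans PQ and QR.
Rotations at Q on the released spans (each span's end-slope, ×1/EI):
  span PQ: point load 123 at a = 3.33: Pab(L + a)/(6LEI) = 189.9/EI
  relative rotation θ_0 = (189.9 + 0)/EI = 189.9/EI
A unit hogging moment at Q produces rotation L₁/(3EI) + L₂/(3EI) = 4.267/EI.
Compatibility: M_Q·(L₁+L₂)/(3EI) = θ_0, giving M_Q = 44.51 kip·ft (hogging).
Span QR, ΣM about R: R_Q^{QR}·7.8 = 0 + 44.51, so R_Q^{QR} = 5.707 kip and R_R = 0 − 5.707 = -5.707 kip.

R_R = -5.707 kip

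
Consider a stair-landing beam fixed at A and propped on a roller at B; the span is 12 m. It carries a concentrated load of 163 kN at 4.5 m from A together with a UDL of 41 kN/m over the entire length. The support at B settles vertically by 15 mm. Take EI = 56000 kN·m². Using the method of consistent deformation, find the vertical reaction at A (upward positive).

R_A = 441.9 kN

Release the roller at B. Primary structure: cantilever fixed at A.
Deflection at B on the released cantilever, summing each load's contribution:
  point load 163 at a = 4.5: Pa²(3L − a)/(6EI) = 17329/EI
  UDL 41: wL⁴/(8EI) = 106272/EI
  δ_0 = 123601/EI
Tip deflection under a unit load at B: L³/(3EI) = 576/EI.
With EI = 56000 kN·m²: δ_0 = 2.2072 m and δ_{BB} = 0.010286 m/kN.
Compatibility — the beam at B must follow the support down by 0.015 m: δ_0 − R_B·δ_{BB} = 0.015, so R_B = (2.2072 − 0.015)/0.010286 = 213.1 kN.
Vertical equilibrium: R_A = ΣP − R_B = 655 − 213.1 = 441.9 kN.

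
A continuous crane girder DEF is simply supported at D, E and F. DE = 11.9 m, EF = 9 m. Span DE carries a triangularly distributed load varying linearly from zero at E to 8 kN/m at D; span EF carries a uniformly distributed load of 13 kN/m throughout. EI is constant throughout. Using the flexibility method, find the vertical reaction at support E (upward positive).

Insert a hinge at E; M_E is the redundant, and each span becomes simply supported.
Rotations at E on the released spans (each span's end-slope, ×1/EI):
  span DE: triangular load, peak 8: 7w₀L³/(360EI) = 262.1/EI
  span EF: UDL 13: wL³/(24EI) = 394.9/EI
  relative rotation θ_0 = (262.1 + 394.9)/EI = 657/EI
A unit hogging moment at E produces rotation L₁/(3EI) + L₂/(3EI) = 6.967/EI.
Slope continuity at E: θ_0 = M_E·6.967/EI, so M_E = 657/6.967 = 94.31 kN·m (hogging).
Span DE, ΣM about D with M_E applied at E: R_E^{DE}·11.9 = 188.8 + 94.31, so R_E^{DE} = 23.79 kN and R_D = 47.6 − 23.79 = 23.81 kN.
Span EF, ΣM about F: R_E^{EF}·9 = 526.5 + 94.31, so R_E^{EF} = 68.98 kN and R_F = 117 − 68.98 = 48.02 kN.
R_E = 23.79 + 68.98 = 92.77 kN.

R_E = 92.77 kN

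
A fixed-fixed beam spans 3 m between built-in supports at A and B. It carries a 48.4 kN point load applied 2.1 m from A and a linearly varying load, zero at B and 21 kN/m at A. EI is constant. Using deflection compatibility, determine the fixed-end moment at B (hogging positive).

M_B = 27.64 kN·m

Take the two fixed-end moments M_A, M_B as redundants; the released structure is the simple span AB.
End rotations of the released simple span under the applied load (×1/EI):
  at A: point load 48.4 at a = 2.1: Pab(L + b)/(6LEI) = 19.82/EI
  at B: point load 48.4 at a = 2.1: Pab(L + a)/(6LEI) = 25.92/EI
  at A: triangular load, peak 21: w₀L³/(45EI) = 12.6/EI
  at B: triangular load, peak 21: 7w₀L³/(360EI) = 11.03/EI
  θ_A0 = 32.42/EI,  θ_B0 = 36.94/EI
Flexibility coefficients: a unit moment at one end gives L/(3EI) there and L/(6EI) at the far end, so f₁₁ = f₂₂ = 1/EI and f₁₂ = f₂₁ = 0.5/EI.
Compatibility — zero rotation at each built-in end:
  1 M_A + 0.5 M_B = 32.42
  0.5 M_A + 1 M_B = 36.94
Solving the pair gives M_A = 18.6 kN·m and M_B = 27.64 kN·m (hogging).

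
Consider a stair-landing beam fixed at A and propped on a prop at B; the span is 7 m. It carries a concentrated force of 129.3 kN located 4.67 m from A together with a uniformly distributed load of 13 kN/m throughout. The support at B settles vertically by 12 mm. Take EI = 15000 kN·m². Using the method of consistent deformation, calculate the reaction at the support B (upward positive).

R_B = 99.68 kN

Remove the prop at B; the released (primary) structure is a cantilever built in at A.
Primary-structure tip deflection at B by superposition:
  point load 129.3 at a = 4.67: Pa²(3L − a)/(6EI) = 7675/EI
  UDL 13: wL⁴/(8EI) = 3902/EI
  δ_0 = 11576/EI
Tip deflection under a unit load at B: L³/(3EI) = 114.3/EI.
With EI = 15000 kN·m²: δ_0 = 0.77176 m and δ_{BB} = 0.007622 m/kN.
Compatibility — the beam at B must follow the support down by 0.012 m: δ_0 − R_B·δ_{BB} = 0.012, so R_B = (0.77176 − 0.012)/0.007622 = 99.68 kN.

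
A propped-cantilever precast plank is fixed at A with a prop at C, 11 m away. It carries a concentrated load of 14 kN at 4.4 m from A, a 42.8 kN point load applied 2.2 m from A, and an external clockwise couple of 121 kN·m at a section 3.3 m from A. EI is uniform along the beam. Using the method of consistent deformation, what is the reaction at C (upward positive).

R_C = 13.72 kN

Take the reaction at C as the redundant and release it; the primary structure is a cantilever fixed at A.
Deflection at C on the released cantilever, summing each load's contribution:
  point load 14 at a = 4.4: Pa²(3L − a)/(6EI) = 1292/EI
  point load 42.8 at a = 2.2: Pa²(3L − a)/(6EI) = 1063/EI
  clockwise couple 121 at a = 3.3: M₀a(2L − a)/(2EI) = 3733/EI
  δ_0 = 6089/EI
Flexibility coefficient — unit upward force at C: δ_{CC} = L³/(3EI) = 443.7/EI.
Compatibility at C: δ_0 − R_C·δ_{CC} = 0, so R_C = 6089/443.7 = 13.72 kN.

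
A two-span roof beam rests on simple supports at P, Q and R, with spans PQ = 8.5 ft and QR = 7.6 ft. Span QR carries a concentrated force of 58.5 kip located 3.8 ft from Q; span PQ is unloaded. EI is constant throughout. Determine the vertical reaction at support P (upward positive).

R_P = -4.63 kip

Take M_Q as the redundant. Released structure: two simple spans PQ and QR with a hinge at Q.
Discontinuity in slope at Q on the released structure — sum the simple-span end rotations:
  span QR: point load 58.5 at a = 3.8: Pab(L + b)/(6LEI) = 211.2/EI
  relative rotation θ_0 = (0 + 211.2)/EI = 211.2/EI
A unit hogging moment at Q produces rotation L₁/(3EI) + L₂/(3EI) = 5.367/EI.
Slope continuity at Q: θ_0 = M_Q·5.367/EI, so M_Q = 211.2/5.367 = 39.35 kip·ft (hogging).
Span PQ, ΣM about P with M_Q applied at Q: R_Q^{PQ}·8.5 = 0 + 39.35, so R_Q^{PQ} = 4.63 kip and R_P = 0 − 4.63 = -4.63 kip.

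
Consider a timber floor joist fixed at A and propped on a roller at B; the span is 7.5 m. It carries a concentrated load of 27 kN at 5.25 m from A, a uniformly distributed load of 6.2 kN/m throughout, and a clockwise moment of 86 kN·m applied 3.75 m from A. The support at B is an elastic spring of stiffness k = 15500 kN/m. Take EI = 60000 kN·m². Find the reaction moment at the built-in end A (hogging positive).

Release the roller at B. Primary structure: cantilever fixed at A.
Primary-structure tip deflection at B by superposition:
  point load 27 at a = 5.25: Pa²(3L − a)/(6EI) = 2140/EI
  UDL 6.2: wL⁴/(8EI) = 2452/EI
  clockwise couple 86 at a = 3.75: M₀a(2L − a)/(2EI) = 1814/EI
  δ_0 = 6406/EI
Tip deflection under a unit load at B: L³/(3EI) = 140.6/EI.
With EI = 60000 kN·m²: δ_0 = 0.10676 m and δ_{BB} = 0.002344 m/kN.
Compatibility — the spring shortens by R_B/k under the reaction it provides: δ_0 − R_B·δ_{BB} = R_B/k. With 1/k = 0.000065 m/kN, R_B = δ_0 / (δ_{BB} + 1/k) = 0.10676 / (0.002344 + 0.000065) = 44.33 kN.
Moment equilibrium about A: M_A = Σ(load moments about A) − R_B·L = 402.1 − 44.33×7.5 = 69.64 kN·m.

M_A = 69.64 kN·m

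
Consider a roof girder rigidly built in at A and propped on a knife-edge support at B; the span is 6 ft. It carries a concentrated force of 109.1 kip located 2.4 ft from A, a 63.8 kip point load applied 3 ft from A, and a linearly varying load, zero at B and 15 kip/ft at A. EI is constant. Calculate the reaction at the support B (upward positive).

R_B = 51.63 kip

Remove the prop at B; the released (primary) structure is a cantilever built in at A.
Free-end deflection of the primary structure under the applied loading (downward +):
  point load 109.1 at a = 2.4: Pa²(3L − a)/(6EI) = 1634/EI
  point load 63.8 at a = 3: Pa²(3L − a)/(6EI) = 1436/EI
  triangular load, peak 15 at the fixed end: w₀L⁴/(30EI) = 648/EI
  δ_0 = 3717/EI
Tip deflection under a unit load at B: L³/(3EI) = 72/EI.
The prop prevents deflection at B: R_B = δ_0/δ_{BB} = 3717/72 = 51.63 kip.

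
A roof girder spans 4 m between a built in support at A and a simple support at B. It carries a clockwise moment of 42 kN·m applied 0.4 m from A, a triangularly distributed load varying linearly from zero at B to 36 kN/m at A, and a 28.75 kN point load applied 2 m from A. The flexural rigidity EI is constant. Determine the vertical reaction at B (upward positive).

R_B = 26.38 kN

Take the reaction at B as the redundant and release it; the primary structure is a cantilever fixed at A.
Free-end deflection of the primary structure under the applied loading (downward +):
  clockwise couple 42 at a = 0.4: M₀a(2L − a)/(2EI) = 63.84/EI
  triangular load, peak 36 at the fixed end: w₀L⁴/(30EI) = 307.2/EI
  point load 28.75 at a = 2: Pa²(3L − a)/(6EI) = 191.7/EI
  δ_0 = 562.7/EI
Tip deflection under a unit load at B: L³/(3EI) = 21.33/EI.
Compatibility at B: δ_0 − R_B·δ_{BB} = 0, so R_B = 562.7/21.33 = 26.38 kN.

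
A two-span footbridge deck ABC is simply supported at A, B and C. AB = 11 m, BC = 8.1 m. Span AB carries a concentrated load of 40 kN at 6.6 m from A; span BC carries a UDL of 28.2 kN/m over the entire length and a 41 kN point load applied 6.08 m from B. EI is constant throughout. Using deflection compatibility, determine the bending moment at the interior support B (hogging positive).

Insert a hinge at B; M_B is the redundant, and each span becomes simply supported.
Discontinuity in slope at B on the released structure — sum the simple-span end rotations:
  span AB: point load 40 at a = 6.6: Pab(L + a)/(6LEI) = 309.8/EI
  span BC: UDL 28.2: wL³/(24EI) = 624.4/EI
  span BC: point load 41 at a = 6.08: Pab(L + b)/(6LEI) = 104.9/EI
  relative rotation θ_0 = (309.8 + 729.3)/EI = 1039/EI
A unit hogging moment at B produces rotation L₁/(3EI) + L₂/(3EI) = 6.367/EI.
Compatibility: M_B·(L₁+L₂)/(3EI) = θ_0, giving M_B = 163.2 kN·m (hogging).

M_B = 163.2 kN·m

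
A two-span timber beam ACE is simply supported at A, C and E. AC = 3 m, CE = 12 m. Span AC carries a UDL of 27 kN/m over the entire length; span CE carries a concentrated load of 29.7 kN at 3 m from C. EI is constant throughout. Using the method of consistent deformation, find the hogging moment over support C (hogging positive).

Release continuity at C by inserting a hinge; the redundant is the internal moment M_C. The primary structure is two simply-supported spans AC and CE.
Rotations at C on the released spans (each span's end-slope, ×1/EI):
  span AC: UDL 27: wL³/(24EI) = 30.38/EI
  span CE: point load 29.7 at a = 3: Pab(L + b)/(6LEI) = 233.9/EI
  relative rotation θ_0 = (30.38 + 233.9)/EI = 264.3/EI
A unit hogging moment at C produces rotation L₁/(3EI) + L₂/(3EI) = 5/EI.
Slope continuity at C: θ_0 = M_C·5/EI, so M_C = 264.3/5 = 52.85 kN·m (hogging).

M_C = 52.85 kN·m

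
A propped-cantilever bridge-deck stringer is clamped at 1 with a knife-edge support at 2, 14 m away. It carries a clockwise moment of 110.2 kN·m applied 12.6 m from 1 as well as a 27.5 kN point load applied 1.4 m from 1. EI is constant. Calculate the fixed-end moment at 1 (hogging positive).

Release the roller at 2. Primary structure: cantilever fixed at 1.
Free-end deflection of the primary structure under the applied loading (downward +):
  clockwise couple 110.2 at a = 12.6: M₀a(2L − a)/(2EI) = 10692/EI
  point load 27.5 at a = 1.4: Pa²(3L − a)/(6EI) = 364.7/EI
  δ_0 = 11056/EI
Flexibility coefficient — unit upward force at 2: δ_{22} = L³/(3EI) = 914.7/EI.
Compatibility at 2: δ_0 − R_2·δ_{22} = 0, so R_2 = 11056/914.7 = 12.09 kN.
Moment equilibrium about 1: M_1 = Σ(load moments about 1) − R_2·L = 148.7 − 12.09×14 = -20.53 kN·m.

M_1 = -20.53 kN·m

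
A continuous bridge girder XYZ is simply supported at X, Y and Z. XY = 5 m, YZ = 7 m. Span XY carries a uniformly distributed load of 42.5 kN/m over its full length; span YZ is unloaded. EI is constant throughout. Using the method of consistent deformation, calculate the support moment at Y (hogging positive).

M_Y = 55.34 kN·m

Release continuity at Y by inserting a hinge; the redundant is the internal moment M_Y. The primary structure is two simply-supported spans XY and YZ.
Discontinuity in slope at Y on the released structure — sum the simple-span end rotations:
  span XY: UDL 42.5: wL³/(24EI) = 221.4/EI
  relative rotation θ_0 = (221.4 + 0)/EI = 221.4/EI
A unit hogging moment at Y produces rotation L₁/(3EI) + L₂/(3EI) = 4/EI.
Compatibility: M_Y·(L₁+L₂)/(3EI) = θ_0, giving M_Y = 55.34 kN·m (hogging).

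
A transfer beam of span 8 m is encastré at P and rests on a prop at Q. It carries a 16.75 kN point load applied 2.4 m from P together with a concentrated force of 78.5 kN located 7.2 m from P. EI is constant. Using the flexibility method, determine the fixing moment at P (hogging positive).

M_P = 55.01 kN·m

Remove the prop at Q; the released (primary) structure is a cantilever built in at P.
Free-end deflection of the primary structure under the applied loading (downward +):
  point load 16.75 at a = 2.4: Pa²(3L − a)/(6EI) = 347.3/EI
  point load 78.5 at a = 7.2: Pa²(3L − a)/(6EI) = 11394/EI
  δ_0 = 11742/EI
Flexibility coefficient — unit upward force at Q: δ_{QQ} = L³/(3EI) = 170.7/EI.
Compatibility at Q: δ_0 − R_Q·δ_{QQ} = 0, so R_Q = 11742/170.7 = 68.8 kN.
Moment equilibrium about P: M_P = Σ(load moments about P) − R_Q·L = 605.4 − 68.8×8 = 55.01 kN·m.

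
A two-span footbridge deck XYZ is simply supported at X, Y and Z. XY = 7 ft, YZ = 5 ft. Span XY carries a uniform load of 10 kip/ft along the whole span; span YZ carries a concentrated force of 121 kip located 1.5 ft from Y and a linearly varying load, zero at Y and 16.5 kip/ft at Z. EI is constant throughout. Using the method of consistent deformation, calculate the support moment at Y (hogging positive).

M_Y = 90.75 kip·ft

Insert a hinge at Y; M_Y is the redundant, and each span becomes simply supported.
End slopes at the hinge Y, treating each span as simply supported:
  span XY: UDL 10: wL³/(24EI) = 142.9/EI
  span YZ: point load 121 at a = 1.5: Pab(L + b)/(6LEI) = 180/EI
  span YZ: triangular load, peak 16.5: 7w₀L³/(360EI) = 40.1/EI
  relative rotation θ_0 = (142.9 + 220.1)/EI = 363/EI
A unit hogging moment at Y produces rotation L₁/(3EI) + L₂/(3EI) = 4/EI.
Slope continuity at Y: θ_0 = M_Y·4/EI, so M_Y = 363/4 = 90.75 kip·ft (hogging).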